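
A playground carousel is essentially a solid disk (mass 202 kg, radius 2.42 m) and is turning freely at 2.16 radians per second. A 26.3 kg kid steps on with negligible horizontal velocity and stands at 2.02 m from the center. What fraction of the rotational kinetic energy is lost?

No external torque acts about the center; L_before = L_after.
I_p = ½(202)(2.42)² = 591.5 kg·m².
Added inertia Σmr² = (26.3)(2.02)² = 107.3 kg·m²; I_f = 591.5 + 107.3 = 698.8 kg·m².
ω_f = I_p ω_i / I_f = (591.5)(2.16) / 698.8 = 1.828 rad/s.
KE_i = ½(591.5)(2.160 rad/s)² = 1380 J; KE_f = ½(698.8)(1.828)² = 1168 J.
Fraction lost = 0.1536.

fraction ≈ 0.154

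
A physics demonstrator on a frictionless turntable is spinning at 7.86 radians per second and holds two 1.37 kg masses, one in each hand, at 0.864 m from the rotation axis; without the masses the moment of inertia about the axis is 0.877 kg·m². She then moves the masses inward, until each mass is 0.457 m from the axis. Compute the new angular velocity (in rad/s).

With no external torque about the axis, L is conserved: I₁ω₁ = I₂ω₂.
I₁ = 0.877 + 2(1.37)(0.864)² = 2.922 kg·m²; I₂ = 0.877 + 2(1.37)(0.457)² = 1.449 kg·m².
ω₂ = I₁ω₁ / I₂ = (2.922)(7.86 rad/s) / (1.449) = 15.85 rad/s.

ω₂ ≈ 15.8 rad/s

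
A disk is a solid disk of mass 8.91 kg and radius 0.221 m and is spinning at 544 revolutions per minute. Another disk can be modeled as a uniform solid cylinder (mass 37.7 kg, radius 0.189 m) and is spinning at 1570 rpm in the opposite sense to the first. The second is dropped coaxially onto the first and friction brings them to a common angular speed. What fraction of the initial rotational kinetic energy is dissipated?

No external torque acts about the common axis, so total angular momentum is conserved.
Moments of inertia: I_A = ½(8.91)(0.221)² = 0.2176 kg·m²; I_B = ½(37.7)(0.189)² = 0.6733 kg·m².
Taking A's sense as positive: L = (0.2176)(544) − (0.6733)(1570) = -938.8 kg·m²·rpm.
Combined I = 0.2176 + 0.6733 = 0.8909 kg·m².
ω_f = L / I = -938.8 / 0.8909 = -1054 rpm.
KE_i = ½ΣIω² = 9453 J; KE_f = ½(0.8909)(110.3)² = 5424 J.
Fraction dissipated = (KE_i − KE_f)/KE_i = 0.4263.

fraction ≈ 0.426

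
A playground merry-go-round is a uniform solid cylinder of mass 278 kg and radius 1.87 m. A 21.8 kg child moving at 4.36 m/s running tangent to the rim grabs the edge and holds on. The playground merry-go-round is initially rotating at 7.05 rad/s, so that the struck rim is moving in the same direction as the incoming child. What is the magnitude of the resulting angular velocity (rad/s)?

About the axle the impulsive forces during the collision are internal, so angular momentum about that axis is conserved.
I_p = ½(278)(1.87)² = 486.1 kg·m². Taking the sense of the child's angular momentum as positive, L_{child} = m v R = (21.8)(4.36)(1.87) = 177.7 kg·m²/s.
L_i = +I_p ω_p + m v R = +(486.1)(7.05) + 177.7 = 3605 kg·m²/s.
After sticking, I_f = I_p + m R² = 486.1 + (21.8)(1.87)² = 562.3 kg·m².
ω_f = L_i / I_f = 3605 / 562.3 = 6.410 rad/s.

|ω_f| ≈ 6.41 rad/s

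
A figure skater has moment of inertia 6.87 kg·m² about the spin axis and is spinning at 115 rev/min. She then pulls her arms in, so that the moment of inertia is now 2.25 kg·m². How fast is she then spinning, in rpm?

ω₂ ≈ 351 rpm

Angular momentum about the spin axis is conserved since the torque about it is zero.
ω₂ = I₁ω₁ / I₂ = (6.870)(115 rpm) / (2.250) = 351.1 rpm.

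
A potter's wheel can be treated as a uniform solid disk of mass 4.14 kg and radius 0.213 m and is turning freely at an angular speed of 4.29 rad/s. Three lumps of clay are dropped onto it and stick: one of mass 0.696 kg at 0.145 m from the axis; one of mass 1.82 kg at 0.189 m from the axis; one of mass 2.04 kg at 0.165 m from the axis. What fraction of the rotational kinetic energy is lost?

fraction ≈ 0.590

No external torque acts about the axis; L_before = L_after.
I_p = ½(4.14)(0.213)² = 0.09391 kg·m².
Added inertia Σmr² = (0.696)(0.145)² + (1.82)(0.189)² + (2.04)(0.165)² = 0.1352 kg·m²; I_f = 0.09391 + 0.1352 = 0.2291 kg·m².
ω_f = I_p ω_i / I_f = (0.09391)(4.29) / 0.2291 = 1.759 rad/s.
KE_i = ½(0.09391)(4.290 rad/s)² = 0.8642 J; KE_f = ½(0.2291)(1.759)² = 0.3543 J.
Fraction lost = 0.5901.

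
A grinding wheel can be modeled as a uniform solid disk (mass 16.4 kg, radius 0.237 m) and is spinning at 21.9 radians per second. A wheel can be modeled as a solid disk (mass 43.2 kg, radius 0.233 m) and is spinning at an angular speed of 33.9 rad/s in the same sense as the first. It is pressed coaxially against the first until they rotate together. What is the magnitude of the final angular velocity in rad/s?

No external torque acts about the common axis, so total angular momentum is conserved.
Moments of inertia: I_A = ½(16.4)(0.237)² = 0.4606 kg·m²; I_B = ½(43.2)(0.233)² = 1.173 kg·m².
Taking A's sense as positive: L = (0.4606)(21.9) + (1.173)(33.9) = 49.84 kg·m²·rad/s.
Combined I = 0.4606 + 1.173 = 1.633 kg·m².
ω_f = L / I = 49.84 / 1.633 = 30.52 rad/s.

|ω_f| ≈ 30.5 rad/s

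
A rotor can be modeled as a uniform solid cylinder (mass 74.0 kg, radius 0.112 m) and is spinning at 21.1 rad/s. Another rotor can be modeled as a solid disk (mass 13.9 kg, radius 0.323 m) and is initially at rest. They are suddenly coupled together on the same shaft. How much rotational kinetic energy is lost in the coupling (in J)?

The coupling torques are internal; angular momentum about the shared axis is conserved.
Moments of inertia: I_A = ½(74.0)(0.112)² = 0.4641 kg·m²; I_B = ½(13.9)(0.323)² = 0.7251 kg·m².
Taking A's sense as positive: L = (0.4641)(21.1) = 9.793 kg·m²·rad/s.
Combined I = 0.4641 + 0.7251 = 1.189 kg·m².
ω_f = L / I = 9.793 / 1.189 = 8.235 rad/s.
KE_i = ½ΣIω² = 103.3 J; KE_f = ½(1.189)(8.235)² = 40.32 J.

ΔKE lost ≈ 63.0 J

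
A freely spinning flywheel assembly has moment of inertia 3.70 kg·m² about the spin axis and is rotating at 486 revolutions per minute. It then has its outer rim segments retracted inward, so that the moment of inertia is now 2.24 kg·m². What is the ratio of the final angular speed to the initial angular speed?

ω₂/ω₁ ≈ 1.65

With no external torque about the axis, L is conserved: I₁ω₁ = I₂ω₂.
ω₂/ω₁ = I₁/I₂ = 3.700 / 2.240 = 1.652.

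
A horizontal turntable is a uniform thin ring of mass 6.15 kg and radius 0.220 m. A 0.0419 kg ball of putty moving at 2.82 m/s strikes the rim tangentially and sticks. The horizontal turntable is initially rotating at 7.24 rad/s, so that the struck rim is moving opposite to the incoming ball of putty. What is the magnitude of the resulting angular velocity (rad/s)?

About the axle the impulsive forces during the collision are internal, so angular momentum about that axis is conserved.
I_p = (6.15)(0.220)² = 0.2977 kg·m². Taking the sense of the ball of putty's angular momentum as positive, L_{ball} = m v R = (0.0419)(2.82)(0.220) = 0.02599 kg·m²/s.
L_i = −I_p ω_p + m v R = −(0.2977)(7.24) + 0.02599 = -2.129 kg·m²/s.
After sticking, I_f = I_p + m R² = 0.2977 + (0.0419)(0.220)² = 0.2997 kg·m².
ω_f = L_i / I_f = -2.129 / 0.2997 = -7.104 rad/s.

|ω_f| ≈ 7.10 rad/s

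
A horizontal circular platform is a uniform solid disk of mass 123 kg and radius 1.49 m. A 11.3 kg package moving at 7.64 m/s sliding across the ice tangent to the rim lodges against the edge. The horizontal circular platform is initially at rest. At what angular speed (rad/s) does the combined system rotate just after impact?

The axle reaction passes through the central axle and exerts no torque about it; angular momentum about the central axle is conserved through the impact.
I_p = ½(123)(1.49)² = 136.5 kg·m². Taking the sense of the package's angular momentum as positive, L_{package} = m v R = (11.3)(7.64)(1.49) = 128.6 kg·m²/s.
L_i = 0 + 128.6 = 128.6 kg·m²/s.
After sticking, I_f = I_p + m R² = 136.5 + (11.3)(1.49)² = 161.6 kg·m².
ω_f = L_i / I_f = 128.6 / 161.6 = 0.7959 rad/s.

|ω_f| ≈ 0.796 rad/s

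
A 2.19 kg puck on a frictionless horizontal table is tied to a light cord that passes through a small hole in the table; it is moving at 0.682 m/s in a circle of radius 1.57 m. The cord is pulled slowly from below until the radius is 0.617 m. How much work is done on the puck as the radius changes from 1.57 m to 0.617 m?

The only horizontal force on the mass is along the cord (radial), so it exerts no torque about the hole and angular momentum m v r is conserved.
v₂ = v₁ r₁ / r₂ = (0.682)(1.57) / (0.617) = 1.735 m/s.
W = ΔKE = ½m(v₂² − v₁²) = 2.788 J.

W ≈ 2.79 J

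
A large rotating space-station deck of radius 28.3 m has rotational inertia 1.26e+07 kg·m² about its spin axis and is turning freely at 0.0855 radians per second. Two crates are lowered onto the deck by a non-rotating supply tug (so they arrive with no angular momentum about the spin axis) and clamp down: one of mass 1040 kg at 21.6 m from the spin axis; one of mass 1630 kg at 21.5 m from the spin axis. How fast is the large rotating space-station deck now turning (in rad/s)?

No external torque acts about the spin axis; L_before = L_after.
Added inertia Σmr² = (1040)(21.6)² + (1630)(21.5)² = 1.239e+06 kg·m²; I_f = 1.260e+07 + 1.239e+06 = 1.384e+07 kg·m².
ω_f = I_p ω_i / I_f = (1.260e+07)(0.0855) / 1.384e+07 = 0.07785 rad/s.

ω_f ≈ 0.0778 rad/s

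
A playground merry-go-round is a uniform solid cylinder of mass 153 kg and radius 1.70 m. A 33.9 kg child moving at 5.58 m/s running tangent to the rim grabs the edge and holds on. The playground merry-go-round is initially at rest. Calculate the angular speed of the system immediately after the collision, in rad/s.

|ω_f| ≈ 1.01 rad/s

About the axle the impulsive forces during the collision are internal, so angular momentum about that axis is conserved.
I_p = ½(153)(1.70)² = 221.1 kg·m². Taking the sense of the child's angular momentum as positive, L_{child} = m v R = (33.9)(5.58)(1.70) = 321.6 kg·m²/s.
L_i = 0 + 321.6 = 321.6 kg·m²/s.
After sticking, I_f = I_p + m R² = 221.1 + (33.9)(1.70)² = 319.1 kg·m².
ω_f = L_i / I_f = 321.6 / 319.1 = 1.008 rad/s.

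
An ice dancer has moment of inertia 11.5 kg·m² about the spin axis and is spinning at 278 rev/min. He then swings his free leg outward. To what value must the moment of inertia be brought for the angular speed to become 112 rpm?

Angular momentum about the spin axis is conserved since the torque about it is zero.
I₂ = I₁ω₁ / ω₂ = (11.5)(278) / (112) = 28.54 kg·m².

I₂ ≈ 28.5 kg·m²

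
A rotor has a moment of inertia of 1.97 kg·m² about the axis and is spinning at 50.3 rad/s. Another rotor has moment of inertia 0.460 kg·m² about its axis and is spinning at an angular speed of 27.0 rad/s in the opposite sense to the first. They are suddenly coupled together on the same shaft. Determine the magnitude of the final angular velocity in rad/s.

No external torque acts about the common axis, so total angular momentum is conserved.
Taking A's sense as positive: L = (1.970)(50.3) − (0.4600)(27.0) = 86.67 kg·m²·rad/s.
Combined I = 1.970 + 0.4600 = 2.430 kg·m².
ω_f = L / I = 86.67 / 2.430 = 35.67 rad/s.

|ω_f| ≈ 35.7 rad/s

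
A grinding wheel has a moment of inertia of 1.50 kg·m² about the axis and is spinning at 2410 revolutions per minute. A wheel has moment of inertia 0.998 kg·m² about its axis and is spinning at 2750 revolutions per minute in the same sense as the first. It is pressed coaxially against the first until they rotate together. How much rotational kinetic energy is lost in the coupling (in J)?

ΔKE lost ≈ 380 J

No external torque acts about the common axis, so total angular momentum is conserved.
Taking A's sense as positive: L = (1.500)(2410) + (0.9980)(2750) = 6360 kg·m²·rpm.
Combined I = 1.500 + 0.9980 = 2.498 kg·m².
ω_f = L / I = 6360 / 2.498 = 2546 rpm.
KE_i = ½ΣIω² = 89150 J; KE_f = ½(2.498)(266.6)² = 88770 J.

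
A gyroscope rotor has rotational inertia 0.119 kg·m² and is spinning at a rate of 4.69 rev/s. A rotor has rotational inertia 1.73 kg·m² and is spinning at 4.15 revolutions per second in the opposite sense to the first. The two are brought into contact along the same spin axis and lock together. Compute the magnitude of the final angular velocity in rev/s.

|ω_f| ≈ 3.58 rev/s

No external torque acts about the common axis, so total angular momentum is conserved.
Taking A's sense as positive: L = (0.1190)(4.69) − (1.730)(4.15) = -6.621 kg·m²·rev/s.
Combined I = 0.1190 + 1.730 = 1.849 kg·m².
ω_f = L / I = -6.621 / 1.849 = -3.581 rev/s.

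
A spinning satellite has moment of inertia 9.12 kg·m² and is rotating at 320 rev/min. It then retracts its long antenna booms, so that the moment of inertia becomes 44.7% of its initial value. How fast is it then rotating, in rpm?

With no external torque about the axis, L is conserved: I₁ω₁ = I₂ω₂.
I₂ = 0.447 × 9.12 = 4.077 kg·m².
ω₂ = I₁ω₁ / I₂ = (9.120)(320 rpm) / (4.077) = 715.9 rpm.

ω₂ ≈ 716 rpm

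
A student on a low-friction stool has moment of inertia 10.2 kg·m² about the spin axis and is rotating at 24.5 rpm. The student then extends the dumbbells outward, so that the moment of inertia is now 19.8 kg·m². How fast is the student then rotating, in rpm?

No external torque acts about the spin axis, so angular momentum is conserved.
ω₂ = I₁ω₁ / I₂ = (10.20)(24.5 rpm) / (19.80) = 12.62 rpm.

ω₂ ≈ 12.6 rpm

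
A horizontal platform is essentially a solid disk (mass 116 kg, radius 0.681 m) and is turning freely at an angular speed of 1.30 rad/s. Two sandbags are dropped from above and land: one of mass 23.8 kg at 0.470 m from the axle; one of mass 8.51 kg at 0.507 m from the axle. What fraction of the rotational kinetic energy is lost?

The added mass arrives with no angular momentum about the axle, and any external torque about the axle is negligible, so the system's angular momentum is conserved.
I_p = ½(116)(0.681)² = 26.90 kg·m².
Added inertia Σmr² = (23.8)(0.470)² + (8.51)(0.507)² = 7.445 kg·m²; I_f = 26.90 + 7.445 = 34.34 kg·m².
ω_f = I_p ω_i / I_f = (26.90)(1.30) / 34.34 = 1.018 rad/s.
KE_i = ½(26.90)(1.300 rad/s)² = 22.73 J; KE_f = ½(34.34)(1.018)² = 17.80 J.
Fraction lost = 0.2168.

fraction ≈ 0.217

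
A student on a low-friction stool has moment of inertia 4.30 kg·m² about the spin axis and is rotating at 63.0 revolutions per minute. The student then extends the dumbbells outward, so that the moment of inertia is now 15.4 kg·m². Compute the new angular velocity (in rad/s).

With no external torque about the axis, L is conserved: I₁ω₁ = I₂ω₂.
ω₂ = I₁ω₁ / I₂ = (4.300)(63.0 rpm) / (15.40) = 17.59 rpm = 1.842 rad/s.

ω₂ ≈ 1.84 rad/s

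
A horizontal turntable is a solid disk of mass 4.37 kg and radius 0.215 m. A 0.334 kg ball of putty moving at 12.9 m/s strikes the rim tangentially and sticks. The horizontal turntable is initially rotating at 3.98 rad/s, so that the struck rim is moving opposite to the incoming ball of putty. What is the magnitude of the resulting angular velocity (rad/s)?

The axle reaction passes through the axle and exerts no torque about it; angular momentum about the axle is conserved through the impact.
I_p = ½(4.37)(0.215)² = 0.1010 kg·m². Taking the sense of the ball of putty's angular momentum as positive, L_{ball} = m v R = (0.334)(12.9)(0.215) = 0.9263 kg·m²/s.
L_i = −I_p ω_p + m v R = −(0.1010)(3.98) + 0.9263 = 0.5244 kg·m²/s.
After sticking, I_f = I_p + m R² = 0.1010 + (0.334)(0.215)² = 0.1164 kg·m².
ω_f = L_i / I_f = 0.5244 / 0.1164 = 4.503 rad/s.

|ω_f| ≈ 4.50 rad/s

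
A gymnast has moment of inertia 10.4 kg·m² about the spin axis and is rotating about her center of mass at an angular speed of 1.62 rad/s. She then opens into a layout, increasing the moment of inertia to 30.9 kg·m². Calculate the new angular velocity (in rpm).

ω₂ ≈ 5.21 rpm

No external torque acts about the spin axis, so angular momentum is conserved.
ω₂ = I₁ω₁ / I₂ = (10.40)(1.62 rad/s) / (30.90) = 0.5452 rad/s = 5.207 rpm.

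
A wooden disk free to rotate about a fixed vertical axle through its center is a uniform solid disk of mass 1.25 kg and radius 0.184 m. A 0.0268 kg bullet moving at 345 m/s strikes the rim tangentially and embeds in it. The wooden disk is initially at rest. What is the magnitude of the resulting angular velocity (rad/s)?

|ω_f| ≈ 77.1 rad/s

About the axle the impulsive forces during the collision are internal, so angular momentum about that axis is conserved.
I_p = ½(1.25)(0.184)² = 0.02116 kg·m². Taking the sense of the bullet's angular momentum as positive, L_{bullet} = m v R = (0.0268)(345)(0.184) = 1.701 kg·m²/s.
L_i = 0 + 1.701 = 1.701 kg·m²/s.
After sticking, I_f = I_p + m R² = 0.02116 + (0.0268)(0.184)² = 0.02207 kg·m².
ω_f = L_i / I_f = 1.701 / 0.02207 = 77.09 rad/s.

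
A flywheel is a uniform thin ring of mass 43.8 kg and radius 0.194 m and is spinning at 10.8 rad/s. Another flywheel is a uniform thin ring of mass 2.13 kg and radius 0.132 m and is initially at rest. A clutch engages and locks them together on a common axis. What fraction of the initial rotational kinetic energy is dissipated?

fraction ≈ 0.0220

The coupling torques are internal; angular momentum about the shared axis is conserved.
Moments of inertia: I_A = (43.8)(0.194)² = 1.648 kg·m²; I_B = (2.13)(0.132)² = 0.03711 kg·m².
Taking A's sense as positive: L = (1.648)(10.8) = 17.80 kg·m²·rad/s.
Combined I = 1.648 + 0.03711 = 1.686 kg·m².
ω_f = L / I = 17.80 / 1.686 = 10.56 rad/s.
KE_i = ½ΣIω² = 96.14 J; KE_f = ½(1.686)(10.56)² = 94.02 J.
Fraction dissipated = (KE_i − KE_f)/KE_i = 0.02202.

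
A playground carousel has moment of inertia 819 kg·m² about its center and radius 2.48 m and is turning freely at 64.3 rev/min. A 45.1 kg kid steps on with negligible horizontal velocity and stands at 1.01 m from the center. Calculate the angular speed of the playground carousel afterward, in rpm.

ω_f ≈ 60.9 rpm

No external torque acts about the center; L_before = L_after.
Added inertia Σmr² = (45.1)(1.01)² = 46.01 kg·m²; I_f = 819.0 + 46.01 = 865.0 kg·m².
ω_f = I_p ω_i / I_f = (819.0)(64.3) / 865.0 = 60.88 rpm.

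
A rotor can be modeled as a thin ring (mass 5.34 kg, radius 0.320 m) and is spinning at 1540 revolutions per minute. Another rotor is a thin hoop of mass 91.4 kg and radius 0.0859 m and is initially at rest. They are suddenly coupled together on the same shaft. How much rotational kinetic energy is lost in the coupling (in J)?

ΔKE lost ≈ 3930 J

The coupling torques are internal; angular momentum about the shared axis is conserved.
Moments of inertia: I_A = (5.34)(0.320)² = 0.5468 kg·m²; I_B = (91.4)(0.0859)² = 0.6744 kg·m².
Taking A's sense as positive: L = (0.5468)(1540) = 842.1 kg·m²·rpm.
Combined I = 0.5468 + 0.6744 = 1.221 kg·m².
ω_f = L / I = 842.1 / 1.221 = 689.5 rpm.
KE_i = ½ΣIω² = 7111 J; KE_f = ½(1.221)(72.21)² = 3184 J.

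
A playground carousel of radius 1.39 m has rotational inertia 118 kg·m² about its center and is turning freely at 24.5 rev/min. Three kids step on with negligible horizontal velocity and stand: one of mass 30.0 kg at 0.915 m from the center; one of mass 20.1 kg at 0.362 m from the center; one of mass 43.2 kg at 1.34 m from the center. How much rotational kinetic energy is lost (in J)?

The added mass arrives with no angular momentum about the center, and any external torque about the center is negligible, so the system's angular momentum is conserved.
Added inertia Σmr² = (30.0)(0.915)² + (20.1)(0.362)² + (43.2)(1.34)² = 105.3 kg·m²; I_f = 118.0 + 105.3 = 223.3 kg·m².
ω_f = I_p ω_i / I_f = (118.0)(24.5) / 223.3 = 12.95 rpm.
KE_i = ½(118.0)(2.566 rad/s)² = 388.4 J; KE_f = ½(223.3)(1.356)² = 205.2 J.

energy lost ≈ 183 J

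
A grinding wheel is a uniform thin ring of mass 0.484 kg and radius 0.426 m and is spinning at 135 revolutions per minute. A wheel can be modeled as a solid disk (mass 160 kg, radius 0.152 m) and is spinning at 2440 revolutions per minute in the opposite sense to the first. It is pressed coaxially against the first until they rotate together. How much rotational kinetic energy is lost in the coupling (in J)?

The coupling torques are internal; angular momentum about the shared axis is conserved.
Moments of inertia: I_A = (0.484)(0.426)² = 0.08783 kg·m²; I_B = ½(160)(0.152)² = 1.848 kg·m².
Taking A's sense as positive: L = (0.08783)(135) − (1.848)(2440) = -4498 kg·m²·rpm.
Combined I = 0.08783 + 1.848 = 1.936 kg·m².
ω_f = L / I = -4498 / 1.936 = -2323 rpm.
KE_i = ½ΣIω² = 60350 J; KE_f = ½(1.936)(243.3)² = 57300 J.

ΔKE lost ≈ 3050 J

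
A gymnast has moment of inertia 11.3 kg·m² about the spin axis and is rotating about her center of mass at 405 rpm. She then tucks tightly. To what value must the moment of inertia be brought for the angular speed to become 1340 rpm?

I₂ ≈ 3.42 kg·m²

With no external torque about the axis, L is conserved: I₁ω₁ = I₂ω₂.
I₂ = I₁ω₁ / ω₂ = (11.3)(405) / (1340) = 3.415 kg·m².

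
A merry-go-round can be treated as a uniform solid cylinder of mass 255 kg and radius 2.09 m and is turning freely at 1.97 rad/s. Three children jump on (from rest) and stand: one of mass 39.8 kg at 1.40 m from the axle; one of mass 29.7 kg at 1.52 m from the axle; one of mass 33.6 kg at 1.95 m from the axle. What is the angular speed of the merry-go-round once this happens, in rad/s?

The added mass arrives with no angular momentum about the axle, and any external torque about the axle is negligible, so the system's angular momentum is conserved.
I_p = ½(255)(2.09)² = 556.9 kg·m².
Added inertia Σmr² = (39.8)(1.40)² + (29.7)(1.52)² + (33.6)(1.95)² = 274.4 kg·m²; I_f = 556.9 + 274.4 = 831.3 kg·m².
ω_f = I_p ω_i / I_f = (556.9)(1.97) / 831.3 = 1.320 rad/s.

ω_f ≈ 1.32 rad/s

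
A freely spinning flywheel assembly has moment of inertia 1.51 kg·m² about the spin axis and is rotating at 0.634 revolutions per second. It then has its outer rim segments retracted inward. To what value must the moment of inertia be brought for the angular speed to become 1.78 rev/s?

I₂ ≈ 0.538 kg·m²

Angular momentum about the spin axis is conserved since the torque about it is zero.
I₂ = I₁ω₁ / ω₂ = (1.51)(0.634) / (1.78) = 0.5378 kg·m².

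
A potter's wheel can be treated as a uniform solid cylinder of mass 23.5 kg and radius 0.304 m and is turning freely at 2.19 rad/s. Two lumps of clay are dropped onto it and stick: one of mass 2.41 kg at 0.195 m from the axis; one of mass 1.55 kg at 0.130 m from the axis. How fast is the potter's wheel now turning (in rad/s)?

ω_f ≈ 1.98 rad/s

The added mass arrives with no angular momentum about the axis, and any external torque about the axis is negligible, so the system's angular momentum is conserved.
I_p = ½(23.5)(0.304)² = 1.086 kg·m².
Added inertia Σmr² = (2.41)(0.195)² + (1.55)(0.130)² = 0.1178 kg·m²; I_f = 1.086 + 0.1178 = 1.204 kg·m².
ω_f = I_p ω_i / I_f = (1.086)(2.19) / 1.204 = 1.976 rad/s.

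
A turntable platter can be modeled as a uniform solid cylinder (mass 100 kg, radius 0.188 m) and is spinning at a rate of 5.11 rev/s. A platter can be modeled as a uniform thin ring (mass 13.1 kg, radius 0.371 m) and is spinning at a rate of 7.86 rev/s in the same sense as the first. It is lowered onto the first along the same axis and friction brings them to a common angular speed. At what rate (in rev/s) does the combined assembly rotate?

|ω_f| ≈ 6.50 rev/s

No external torque acts about the common axis, so total angular momentum is conserved.
Moments of inertia: I_A = ½(100)(0.188)² = 1.767 kg·m²; I_B = (13.1)(0.371)² = 1.803 kg·m².
Taking A's sense as positive: L = (1.767)(5.11) + (1.803)(7.86) = 23.20 kg·m²·rev/s.
Combined I = 1.767 + 1.803 = 3.570 kg·m².
ω_f = L / I = 23.20 / 3.570 = 6.499 rev/s.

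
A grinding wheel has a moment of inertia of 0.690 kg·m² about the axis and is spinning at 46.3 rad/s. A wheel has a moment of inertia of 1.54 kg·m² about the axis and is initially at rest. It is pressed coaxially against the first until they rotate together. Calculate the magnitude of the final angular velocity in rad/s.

The coupling torques are internal; angular momentum about the shared axis is conserved.
Taking A's sense as positive: L = (0.6900)(46.3) = 31.95 kg·m²·rad/s.
Combined I = 0.6900 + 1.540 = 2.230 kg·m².
ω_f = L / I = 31.95 / 2.230 = 14.33 rad/s.

|ω_f| ≈ 14.3 rad/s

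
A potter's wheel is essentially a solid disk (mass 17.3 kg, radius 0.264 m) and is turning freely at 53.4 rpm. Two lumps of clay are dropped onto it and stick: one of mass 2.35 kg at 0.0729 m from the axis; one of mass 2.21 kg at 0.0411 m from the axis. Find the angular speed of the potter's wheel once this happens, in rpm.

No external torque acts about the axis; L_before = L_after.
I_p = ½(17.3)(0.264)² = 0.6029 kg·m².
Added inertia Σmr² = (2.35)(0.0729)² + (2.21)(0.0411)² = 0.01622 kg·m²; I_f = 0.6029 + 0.01622 = 0.6191 kg·m².
ω_f = I_p ω_i / I_f = (0.6029)(53.4) / 0.6191 = 52.00 rpm.

ω_f ≈ 52.0 rpm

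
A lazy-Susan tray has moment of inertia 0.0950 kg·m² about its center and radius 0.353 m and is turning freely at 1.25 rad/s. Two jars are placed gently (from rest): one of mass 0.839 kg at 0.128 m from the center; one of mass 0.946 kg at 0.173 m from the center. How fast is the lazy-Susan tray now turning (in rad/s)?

No external torque acts about the center; L_before = L_after.
Added inertia Σmr² = (0.839)(0.128)² + (0.946)(0.173)² = 0.04206 kg·m²; I_f = 0.09500 + 0.04206 = 0.1371 kg·m².
ω_f = I_p ω_i / I_f = (0.09500)(1.25) / 0.1371 = 0.8664 rad/s.

ω_f ≈ 0.866 rad/s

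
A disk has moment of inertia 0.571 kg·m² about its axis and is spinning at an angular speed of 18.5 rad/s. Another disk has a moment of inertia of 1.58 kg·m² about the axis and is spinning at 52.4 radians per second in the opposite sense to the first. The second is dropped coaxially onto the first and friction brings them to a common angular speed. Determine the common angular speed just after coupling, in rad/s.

|ω_f| ≈ 33.6 rad/s

No external torque acts about the common axis, so total angular momentum is conserved.
Taking A's sense as positive: L = (0.5710)(18.5) − (1.580)(52.4) = -72.23 kg·m²·rad/s.
Combined I = 0.5710 + 1.580 = 2.151 kg·m².
ω_f = L / I = -72.23 / 2.151 = -33.58 rad/s.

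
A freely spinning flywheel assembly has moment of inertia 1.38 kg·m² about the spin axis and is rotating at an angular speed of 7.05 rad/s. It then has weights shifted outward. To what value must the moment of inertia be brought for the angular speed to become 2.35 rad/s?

I₂ ≈ 4.14 kg·m²

With no external torque about the axis, L is conserved: I₁ω₁ = I₂ω₂.
I₂ = I₁ω₁ / ω₂ = (1.38)(7.05) / (2.35) = 4.140 kg·m².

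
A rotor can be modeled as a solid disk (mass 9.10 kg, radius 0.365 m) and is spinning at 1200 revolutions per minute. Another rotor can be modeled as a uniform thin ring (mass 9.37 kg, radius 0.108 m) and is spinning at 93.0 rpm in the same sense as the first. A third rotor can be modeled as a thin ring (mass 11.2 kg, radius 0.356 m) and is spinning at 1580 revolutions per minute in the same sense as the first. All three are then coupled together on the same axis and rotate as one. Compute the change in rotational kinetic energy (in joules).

No external torque acts about the common axis, so total angular momentum is conserved.
Moments of inertia: I_A = ½(9.10)(0.365)² = 0.6062 kg·m²; I_B = (9.37)(0.108)² = 0.1093 kg·m²; I_C = (11.2)(0.356)² = 1.419 kg·m².
Taking A's sense as positive: L = (0.6062)(1200) + (0.1093)(93.0) + (1.419)(1580) = 2980 kg·m²·rpm.
Combined I = 0.6062 + 0.1093 + 1.419 = 2.135 kg·m².
ω_f = L / I = 2980 / 2.135 = 1396 rpm.
KE_i = ½ΣIω² = 24220 J; KE_f = ½(2.135)(146.2)² = 22810 J.

ΔKE ≈ -1410 J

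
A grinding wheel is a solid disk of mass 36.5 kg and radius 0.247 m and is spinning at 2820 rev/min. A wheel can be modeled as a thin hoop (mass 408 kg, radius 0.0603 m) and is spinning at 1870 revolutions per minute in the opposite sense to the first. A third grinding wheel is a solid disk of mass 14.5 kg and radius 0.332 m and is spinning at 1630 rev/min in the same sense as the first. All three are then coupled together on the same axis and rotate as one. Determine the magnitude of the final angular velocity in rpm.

|ω_f| ≈ 491 rpm

No external torque acts about the common axis, so total angular momentum is conserved.
Moments of inertia: I_A = ½(36.5)(0.247)² = 1.113 kg·m²; I_B = (408)(0.0603)² = 1.484 kg·m²; I_C = ½(14.5)(0.332)² = 0.7991 kg·m².
Taking A's sense as positive: L = (1.113)(2820) − (1.484)(1870) + (0.7991)(1630) = 1668 kg·m²·rpm.
Combined I = 1.113 + 1.484 + 0.7991 = 3.396 kg·m².
ω_f = L / I = 1668 / 3.396 = 491.2 rpm.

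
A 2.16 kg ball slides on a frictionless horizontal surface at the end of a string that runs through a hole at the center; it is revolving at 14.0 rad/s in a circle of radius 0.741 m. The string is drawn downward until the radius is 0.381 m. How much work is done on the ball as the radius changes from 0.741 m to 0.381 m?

W ≈ 323 J

No torque about the axis ⇒ m r₁² ω₁ = m r₂² ω₂.
ω₂ = ω₁ (r₁/r₂)² = (14.0)(0.741/0.381)² = 52.96 rad/s.
W = ΔKE = ½m(v₂² − v₁²) = 323.4 J.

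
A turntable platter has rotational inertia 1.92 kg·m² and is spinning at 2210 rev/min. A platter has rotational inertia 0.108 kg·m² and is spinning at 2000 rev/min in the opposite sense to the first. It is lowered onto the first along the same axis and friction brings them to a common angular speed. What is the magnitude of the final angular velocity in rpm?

|ω_f| ≈ 1990 rpm

No external torque acts about the common axis, so total angular momentum is conserved.
Taking A's sense as positive: L = (1.920)(2210) − (0.1080)(2000) = 4027 kg·m²·rpm.
Combined I = 1.920 + 0.1080 = 2.028 kg·m².
ω_f = L / I = 4027 / 2.028 = 1986 rpm.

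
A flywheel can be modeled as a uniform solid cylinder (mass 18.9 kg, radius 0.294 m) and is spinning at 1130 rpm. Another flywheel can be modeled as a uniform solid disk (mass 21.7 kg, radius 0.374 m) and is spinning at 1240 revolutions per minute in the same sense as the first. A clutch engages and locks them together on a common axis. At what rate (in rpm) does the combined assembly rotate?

No external torque acts about the common axis, so total angular momentum is conserved.
Moments of inertia: I_A = ½(18.9)(0.294)² = 0.8168 kg·m²; I_B = ½(21.7)(0.374)² = 1.518 kg·m².
Taking A's sense as positive: L = (0.8168)(1130) + (1.518)(1240) = 2805 kg·m²·rpm.
Combined I = 0.8168 + 1.518 = 2.334 kg·m².
ω_f = L / I = 2805 / 2.334 = 1202 rpm.

|ω_f| ≈ 1200 rpm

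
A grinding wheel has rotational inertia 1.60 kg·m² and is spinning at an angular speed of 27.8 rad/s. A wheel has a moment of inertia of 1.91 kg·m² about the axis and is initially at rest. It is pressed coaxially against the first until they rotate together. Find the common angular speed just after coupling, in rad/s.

No external torque acts about the common axis, so total angular momentum is conserved.
Taking A's sense as positive: L = (1.600)(27.8) = 44.48 kg·m²·rad/s.
Combined I = 1.600 + 1.910 = 3.510 kg·m².
ω_f = L / I = 44.48 / 3.510 = 12.67 rad/s.

|ω_f| ≈ 12.7 rad/s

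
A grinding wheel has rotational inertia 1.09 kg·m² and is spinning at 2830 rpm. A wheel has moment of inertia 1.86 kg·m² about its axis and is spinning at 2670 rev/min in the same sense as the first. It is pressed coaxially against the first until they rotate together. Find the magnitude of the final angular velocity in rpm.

The coupling torques are internal; angular momentum about the shared axis is conserved.
Taking A's sense as positive: L = (1.090)(2830) + (1.860)(2670) = 8051 kg·m²·rpm.
Combined I = 1.090 + 1.860 = 2.950 kg·m².
ω_f = L / I = 8051 / 2.950 = 2729 rpm.

|ω_f| ≈ 2730 rpm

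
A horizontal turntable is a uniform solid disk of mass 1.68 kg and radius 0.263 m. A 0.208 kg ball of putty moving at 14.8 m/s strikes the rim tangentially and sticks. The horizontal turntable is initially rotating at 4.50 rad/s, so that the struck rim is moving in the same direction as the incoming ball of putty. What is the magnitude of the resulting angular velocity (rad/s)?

About the axle the impulsive forces during the collision are internal, so angular momentum about that axis is conserved.
I_p = ½(1.68)(0.263)² = 0.05810 kg·m². Taking the sense of the ball of putty's angular momentum as positive, L_{ball} = m v R = (0.208)(14.8)(0.263) = 0.8096 kg·m²/s.
L_i = +I_p ω_p + m v R = +(0.05810)(4.50) + 0.8096 = 1.071 kg·m²/s.
After sticking, I_f = I_p + m R² = 0.05810 + (0.208)(0.263)² = 0.07249 kg·m².
ω_f = L_i / I_f = 1.071 / 0.07249 = 14.78 rad/s.

|ω_f| ≈ 14.8 rad/s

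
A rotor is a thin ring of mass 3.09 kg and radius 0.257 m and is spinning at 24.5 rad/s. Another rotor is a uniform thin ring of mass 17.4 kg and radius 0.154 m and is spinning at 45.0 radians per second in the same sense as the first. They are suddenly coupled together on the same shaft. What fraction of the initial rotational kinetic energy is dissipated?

fraction ≈ 0.0599

No external torque acts about the common axis, so total angular momentum is conserved.
Moments of inertia: I_A = (3.09)(0.257)² = 0.2041 kg·m²; I_B = (17.4)(0.154)² = 0.4127 kg·m².
Taking A's sense as positive: L = (0.2041)(24.5) + (0.4127)(45.0) = 23.57 kg·m²·rad/s.
Combined I = 0.2041 + 0.4127 = 0.6167 kg·m².
ω_f = L / I = 23.57 / 0.6167 = 38.22 rad/s.
KE_i = ½ΣIω² = 479.1 J; KE_f = ½(0.6167)(38.22)² = 450.4 J.
Fraction dissipated = (KE_i − KE_f)/KE_i = 0.05989.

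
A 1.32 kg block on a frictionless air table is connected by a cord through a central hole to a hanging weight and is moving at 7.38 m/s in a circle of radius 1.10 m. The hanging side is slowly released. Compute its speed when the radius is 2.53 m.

Central (radial) force ⇒ zero torque about the center ⇒ m v r is constant.
v₂ = v₁ r₁ / r₂ = (7.38)(1.10) / (2.53) = 3.209 m/s.

v₂ ≈ 3.21 m/s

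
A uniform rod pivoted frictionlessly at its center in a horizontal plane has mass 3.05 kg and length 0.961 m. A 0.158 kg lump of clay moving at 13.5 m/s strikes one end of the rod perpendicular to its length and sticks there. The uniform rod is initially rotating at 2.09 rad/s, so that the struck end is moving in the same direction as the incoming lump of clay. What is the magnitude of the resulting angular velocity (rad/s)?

About the pivot the impulsive forces during the collision are internal, so angular momentum about that axis is conserved.
I_p = (1/12)(3.05)(0.961)² = 0.2347 kg·m². Taking the sense of the lump of clay's angular momentum as positive, L_{lump} = m v R = (0.158)(13.5)(0.961/2) = 1.025 kg·m²/s.
L_i = +I_p ω_p + m v R = +(0.2347)(2.09) + 1.025 = 1.515 kg·m²/s.
After sticking, I_f = I_p + m R² = 0.2347 + (0.158)(0.961/2)² = 0.2712 kg·m².
ω_f = L_i / I_f = 1.515 / 0.2712 = 5.588 rad/s.

|ω_f| ≈ 5.59 rad/s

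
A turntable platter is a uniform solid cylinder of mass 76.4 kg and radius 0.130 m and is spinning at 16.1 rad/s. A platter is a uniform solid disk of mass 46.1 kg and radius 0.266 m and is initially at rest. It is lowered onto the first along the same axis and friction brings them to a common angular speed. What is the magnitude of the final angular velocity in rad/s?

|ω_f| ≈ 4.57 rad/s

No external torque acts about the common axis, so total angular momentum is conserved.
Moments of inertia: I_A = ½(76.4)(0.130)² = 0.6456 kg·m²; I_B = ½(46.1)(0.266)² = 1.631 kg·m².
Taking A's sense as positive: L = (0.6456)(16.1) = 10.39 kg·m²·rad/s.
Combined I = 0.6456 + 1.631 = 2.277 kg·m².
ω_f = L / I = 10.39 / 2.277 = 4.566 rad/s.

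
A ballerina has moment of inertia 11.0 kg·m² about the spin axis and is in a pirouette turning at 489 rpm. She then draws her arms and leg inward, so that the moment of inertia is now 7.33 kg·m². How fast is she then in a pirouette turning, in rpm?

Angular momentum about the spin axis is conserved since the torque about it is zero.
ω₂ = I₁ω₁ / I₂ = (11.00)(489 rpm) / (7.330) = 733.8 rpm.

ω₂ ≈ 734 rpm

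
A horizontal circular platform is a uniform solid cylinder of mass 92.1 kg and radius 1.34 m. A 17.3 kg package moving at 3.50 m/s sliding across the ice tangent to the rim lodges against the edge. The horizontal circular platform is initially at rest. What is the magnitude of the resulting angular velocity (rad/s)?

|ω_f| ≈ 0.713 rad/s

The axle reaction passes through the central axle and exerts no torque about it; angular momentum about the central axle is conserved through the impact.
I_p = ½(92.1)(1.34)² = 82.69 kg·m². Taking the sense of the package's angular momentum as positive, L_{package} = m v R = (17.3)(3.50)(1.34) = 81.14 kg·m²/s.
L_i = 0 + 81.14 = 81.14 kg·m²/s.
After sticking, I_f = I_p + m R² = 82.69 + (17.3)(1.34)² = 113.8 kg·m².
ω_f = L_i / I_f = 81.14 / 113.8 = 0.7133 rad/s.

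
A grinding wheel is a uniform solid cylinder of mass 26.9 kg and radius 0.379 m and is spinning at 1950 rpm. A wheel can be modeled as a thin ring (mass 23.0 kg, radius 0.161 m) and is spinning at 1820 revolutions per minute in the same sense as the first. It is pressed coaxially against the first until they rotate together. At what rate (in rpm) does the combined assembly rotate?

The coupling torques are internal; angular momentum about the shared axis is conserved.
Moments of inertia: I_A = ½(26.9)(0.379)² = 1.932 kg·m²; I_B = (23.0)(0.161)² = 0.5962 kg·m².
Taking A's sense as positive: L = (1.932)(1950) + (0.5962)(1820) = 4852 kg·m²·rpm.
Combined I = 1.932 + 0.5962 = 2.528 kg·m².
ω_f = L / I = 4852 / 2.528 = 1919 rpm.

|ω_f| ≈ 1920 rpm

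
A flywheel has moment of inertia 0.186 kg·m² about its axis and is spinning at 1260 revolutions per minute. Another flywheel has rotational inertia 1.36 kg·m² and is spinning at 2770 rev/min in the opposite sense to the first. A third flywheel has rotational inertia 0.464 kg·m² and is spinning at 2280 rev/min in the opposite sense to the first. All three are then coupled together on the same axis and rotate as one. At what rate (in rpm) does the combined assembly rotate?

No external torque acts about the common axis, so total angular momentum is conserved.
Taking A's sense as positive: L = (0.1860)(1260) − (1.360)(2770) − (0.4640)(2280) = -4591 kg·m²·rpm.
Combined I = 0.1860 + 1.360 + 0.4640 = 2.010 kg·m².
ω_f = L / I = -4591 / 2.010 = -2284 rpm.

|ω_f| ≈ 2280 rpm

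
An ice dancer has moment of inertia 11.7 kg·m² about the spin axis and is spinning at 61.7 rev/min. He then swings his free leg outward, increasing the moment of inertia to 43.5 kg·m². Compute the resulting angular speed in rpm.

ω₂ ≈ 16.6 rpm

With no external torque about the axis, L is conserved: I₁ω₁ = I₂ω₂.
ω₂ = I₁ω₁ / I₂ = (11.70)(61.7 rpm) / (43.50) = 16.60 rpm.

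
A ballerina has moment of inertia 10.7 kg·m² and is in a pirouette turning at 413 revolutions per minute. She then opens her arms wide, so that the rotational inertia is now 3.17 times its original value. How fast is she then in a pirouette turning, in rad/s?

With no external torque about the axis, L is conserved: I₁ω₁ = I₂ω₂.
I₂ = 3.17 × 10.7 = 33.92 kg·m².
ω₂ = I₁ω₁ / I₂ = (10.70)(413 rpm) / (33.92) = 130.3 rpm = 13.64 rad/s.

ω₂ ≈ 13.6 rad/s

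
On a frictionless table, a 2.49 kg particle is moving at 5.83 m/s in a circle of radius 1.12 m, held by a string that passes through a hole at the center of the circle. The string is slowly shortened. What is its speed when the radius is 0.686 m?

v₂ ≈ 9.52 m/s

The only horizontal force on the mass is along the cord (radial), so it exerts no torque about the hole and angular momentum m v r is conserved.
v₂ = v₁ r₁ / r₂ = (5.83)(1.12) / (0.686) = 9.518 m/s.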